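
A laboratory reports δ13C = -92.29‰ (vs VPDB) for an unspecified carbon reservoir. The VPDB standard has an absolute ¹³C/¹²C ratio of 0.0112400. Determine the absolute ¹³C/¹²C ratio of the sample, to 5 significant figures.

0.010203

R_sample = R_standard × (δ13C/1000 + 1)
R_sample = 0.0112400 × (-92.29/1000 + 1) = 0.0112400 × 0.907710
R_sample = 0.0102027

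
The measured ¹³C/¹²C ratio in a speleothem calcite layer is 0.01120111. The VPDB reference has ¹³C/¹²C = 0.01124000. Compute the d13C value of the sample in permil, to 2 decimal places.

-3.46 permil

d13C = (R_sample / R_standard − 1) × 1000
R_sample / R_standard = 0.01120111 / 0.01124000 = 0.996540
d13C = (0.996540 − 1) × 1000 = -3.460 permil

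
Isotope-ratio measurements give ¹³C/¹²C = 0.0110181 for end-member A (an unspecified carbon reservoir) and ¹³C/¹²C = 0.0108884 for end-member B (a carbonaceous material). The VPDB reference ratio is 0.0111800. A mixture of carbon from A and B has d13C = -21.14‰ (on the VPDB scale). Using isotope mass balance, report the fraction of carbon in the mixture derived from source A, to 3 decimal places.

0.426

δ_A = (0.0110181/0.0111800 − 1)×1000 = (0.985519 − 1)×1000 = -14.481‰
δ_B = (0.0108884/0.0111800 − 1)×1000 = (0.973918 − 1)×1000 = -26.082‰
f_A = (δ_mix − δ_B)/(δ_A − δ_B) = (-21.14 − (-26.082))/(-14.481 − (-26.082))
f_A = 4.942 / 11.601 = 0.4260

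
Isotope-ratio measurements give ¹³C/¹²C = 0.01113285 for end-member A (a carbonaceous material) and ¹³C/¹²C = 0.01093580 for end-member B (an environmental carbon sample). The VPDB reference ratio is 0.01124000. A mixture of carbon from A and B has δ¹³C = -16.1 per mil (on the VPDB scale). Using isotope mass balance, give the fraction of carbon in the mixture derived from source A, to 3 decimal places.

δ_A = (0.01113285/0.01124000 − 1)×1000 = (0.990467 − 1)×1000 = -9.533 per mil
δ_B = (0.01093580/0.01124000 − 1)×1000 = (0.972936 − 1)×1000 = -27.064 per mil
f_A = (δ_mix − δ_B)/(δ_A − δ_B) = (-16.1 − (-27.064))/(-9.533 − (-27.064))
f_A = 10.964 / 17.531 = 0.6254

0.625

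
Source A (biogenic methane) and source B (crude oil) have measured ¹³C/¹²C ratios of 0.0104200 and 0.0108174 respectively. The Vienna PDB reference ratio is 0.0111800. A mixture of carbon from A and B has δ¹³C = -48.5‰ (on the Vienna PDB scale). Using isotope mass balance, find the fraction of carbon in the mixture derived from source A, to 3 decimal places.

δ_A = (0.0104200/0.0111800 − 1)×1000 = (0.932021 − 1)×1000 = -67.979‰
δ_B = (0.0108174/0.0111800 − 1)×1000 = (0.967567 − 1)×1000 = -32.433‰
f_A = (δ_mix − δ_B)/(δ_A − δ_B) = (-48.5 − (-32.433))/(-67.979 − (-32.433))
f_A = -16.067 / -35.546 = 0.4520

0.452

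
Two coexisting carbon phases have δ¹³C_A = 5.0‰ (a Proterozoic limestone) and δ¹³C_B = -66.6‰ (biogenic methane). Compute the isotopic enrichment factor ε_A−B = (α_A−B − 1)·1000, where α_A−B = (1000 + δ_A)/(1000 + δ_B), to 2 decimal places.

α_A−B = (1000 + 5.0) / (1000 + -66.6) = 1005.0 / 933.4 = 1.076709
ε_A−B = (1.076709 − 1) × 1000 = 76.709‰
(The approximation ε ≈ δ_A − δ_B would give 71.6‰.)

76.71‰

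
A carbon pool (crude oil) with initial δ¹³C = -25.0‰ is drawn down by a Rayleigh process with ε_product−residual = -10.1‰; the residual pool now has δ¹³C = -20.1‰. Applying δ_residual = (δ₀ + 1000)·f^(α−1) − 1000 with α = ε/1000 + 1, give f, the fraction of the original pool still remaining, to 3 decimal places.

0.609

α − 1 = ε/1000 = -0.0101
(δ_res + 1000)/(δ₀ + 1000) = (-20.1 + 1000)/(-25.0 + 1000) = 979.9/975.0 = 1.005026
f = 1.005026^(1/-0.0101) = exp(ln(1.005026)/-0.0101) = exp(0.00501/-0.0101)
f = exp(-0.4963) = 0.6088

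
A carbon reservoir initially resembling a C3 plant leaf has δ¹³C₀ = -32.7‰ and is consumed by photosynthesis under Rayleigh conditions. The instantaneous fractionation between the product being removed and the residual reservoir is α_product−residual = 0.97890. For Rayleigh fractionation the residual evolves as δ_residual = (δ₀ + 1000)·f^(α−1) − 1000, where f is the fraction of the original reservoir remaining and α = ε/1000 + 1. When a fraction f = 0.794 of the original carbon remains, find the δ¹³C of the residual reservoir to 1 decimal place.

Rayleigh residual: δ_res = (δ₀ + 1000)·f^(α−1) − 1000
α − 1 = -0.02110
f^(α−1) = 0.794^(-0.02110) = 1.004879
δ_res = (-32.7 + 1000) × 1.004879 − 1000 = 972.019 − 1000 = -27.98‰

-28.0‰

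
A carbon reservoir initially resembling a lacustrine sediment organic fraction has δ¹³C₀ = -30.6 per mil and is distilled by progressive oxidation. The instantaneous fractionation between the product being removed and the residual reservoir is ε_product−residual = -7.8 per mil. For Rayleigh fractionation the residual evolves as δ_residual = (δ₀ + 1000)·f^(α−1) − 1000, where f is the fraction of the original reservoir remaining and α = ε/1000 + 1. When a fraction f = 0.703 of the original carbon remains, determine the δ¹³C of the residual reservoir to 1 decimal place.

-27.9 per mil

Rayleigh residual: δ_res = (δ₀ + 1000)·f^(α−1) − 1000
α = ε/1000 + 1 = 0.99220, so α − 1 = -0.00780
f^(α−1) = 0.703^(-0.00780) = 1.002752
δ_res = (-30.6 + 1000) × 1.002752 − 1000 = 972.068 − 1000 = -27.93 per mil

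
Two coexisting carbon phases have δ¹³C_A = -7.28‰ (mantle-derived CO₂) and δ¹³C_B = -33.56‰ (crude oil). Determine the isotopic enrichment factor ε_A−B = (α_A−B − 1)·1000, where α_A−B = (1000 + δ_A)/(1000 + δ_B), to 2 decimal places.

α_A−B = (1000 + -7.28) / (1000 + -33.56) = 992.72 / 966.44 = 1.027193
ε_A−B = (1.027193 − 1) × 1000 = 27.193‰
(The approximation ε ≈ δ_A − δ_B would give 26.28‰.)

27.19‰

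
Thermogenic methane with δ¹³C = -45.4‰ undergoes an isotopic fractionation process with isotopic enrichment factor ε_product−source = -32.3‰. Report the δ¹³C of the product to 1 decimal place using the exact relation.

To first order, δ_product ≈ δ_source + ε = -77.7‰.
Exactly, δ_product = (δ_source + 1000)·(ε/1000 + 1) − 1000.
δ_product = (-45.4 + 1000) × (-32.3/1000 + 1) − 1000
δ_product = -76.23‰

-76.2‰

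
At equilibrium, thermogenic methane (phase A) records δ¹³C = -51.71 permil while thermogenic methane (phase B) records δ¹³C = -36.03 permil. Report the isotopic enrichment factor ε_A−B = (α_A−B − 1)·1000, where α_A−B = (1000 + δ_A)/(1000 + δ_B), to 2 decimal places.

-16.27 permil

α_A−B = (1000 + -51.71) / (1000 + -36.03) = 948.29 / 963.97 = 0.983734
ε_A−B = (0.983734 − 1) × 1000 = -16.266 permil
(The approximation ε ≈ δ_A − δ_B would give -15.68 permil.)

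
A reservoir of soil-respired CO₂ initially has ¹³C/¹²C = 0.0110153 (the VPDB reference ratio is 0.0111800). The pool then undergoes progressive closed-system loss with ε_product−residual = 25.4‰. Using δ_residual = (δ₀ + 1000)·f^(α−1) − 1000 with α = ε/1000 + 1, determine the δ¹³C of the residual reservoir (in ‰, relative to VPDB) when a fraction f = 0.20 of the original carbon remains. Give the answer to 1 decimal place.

δ₀ = (0.0110153/0.0111800 − 1)×1000 = (0.985268 − 1)×1000 = -14.732‰
α − 1 = ε/1000 = 0.0254
f^(α−1) = 0.20^(0.0254) = 0.959945
δ_res = (-14.732 + 1000) × 0.959945 − 1000 = 945.803 − 1000 = -54.20‰

-54.2‰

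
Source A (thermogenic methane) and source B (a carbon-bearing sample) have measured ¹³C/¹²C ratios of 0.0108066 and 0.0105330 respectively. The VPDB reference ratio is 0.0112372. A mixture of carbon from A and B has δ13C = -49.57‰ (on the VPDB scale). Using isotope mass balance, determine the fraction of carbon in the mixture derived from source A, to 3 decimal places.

δ_A = (0.0108066/0.0112372 − 1)×1000 = (0.961681 − 1)×1000 = -38.319‰
δ_B = (0.0105330/0.0112372 − 1)×1000 = (0.937333 − 1)×1000 = -62.667‰
f_A = (δ_mix − δ_B)/(δ_A − δ_B) = (-49.57 − (-62.667))/(-38.319 − (-62.667))
f_A = 13.097 / 24.348 = 0.5379

0.538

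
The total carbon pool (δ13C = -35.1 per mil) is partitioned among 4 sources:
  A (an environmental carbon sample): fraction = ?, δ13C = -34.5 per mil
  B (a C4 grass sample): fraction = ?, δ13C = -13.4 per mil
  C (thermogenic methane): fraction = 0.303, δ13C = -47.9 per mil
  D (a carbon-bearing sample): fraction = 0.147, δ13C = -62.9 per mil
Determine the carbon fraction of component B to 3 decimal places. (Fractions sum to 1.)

Let f_B and f_A be the unknown fractions; fractions sum to 1 so f_B + f_A = 0.550.
Mass balance: Σ fᵢ·δᵢ = δ_bulk ⇒ f_B·(-13.4) + f_A·(-34.5) = -35.1 − (-23.760) = -11.340
Substitute f_A = 0.550 − f_B:
f_B·(-13.4 − -34.5) = -11.340 − 0.550×(-34.5) = 7.635
f_B = 7.635 / 21.1 = 0.3618

0.362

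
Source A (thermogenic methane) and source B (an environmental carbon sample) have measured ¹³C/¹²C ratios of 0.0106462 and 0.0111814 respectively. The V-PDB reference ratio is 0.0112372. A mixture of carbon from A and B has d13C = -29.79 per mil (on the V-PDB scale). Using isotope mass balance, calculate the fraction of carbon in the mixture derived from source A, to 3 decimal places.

0.521

δ_A = (0.0106462/0.0112372 − 1)×1000 = (0.947407 − 1)×1000 = -52.593 per mil
δ_B = (0.0111814/0.0112372 − 1)×1000 = (0.995034 − 1)×1000 = -4.966 per mil
f_A = (δ_mix − δ_B)/(δ_A − δ_B) = (-29.79 − (-4.966))/(-52.593 − (-4.966))
f_A = -24.824 / -47.628 = 0.5212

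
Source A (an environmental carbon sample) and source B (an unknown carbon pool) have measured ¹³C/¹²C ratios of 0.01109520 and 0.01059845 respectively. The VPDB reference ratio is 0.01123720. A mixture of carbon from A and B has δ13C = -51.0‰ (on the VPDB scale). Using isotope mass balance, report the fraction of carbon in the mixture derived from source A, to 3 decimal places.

δ_A = (0.01109520/0.01123720 − 1)×1000 = (0.987363 − 1)×1000 = -12.637‰
δ_B = (0.01059845/0.01123720 − 1)×1000 = (0.943158 − 1)×1000 = -56.842‰
f_A = (δ_mix − δ_B)/(δ_A − δ_B) = (-51.0 − (-56.842))/(-12.637 − (-56.842))
f_A = 5.842 / 44.206 = 0.1322

0.132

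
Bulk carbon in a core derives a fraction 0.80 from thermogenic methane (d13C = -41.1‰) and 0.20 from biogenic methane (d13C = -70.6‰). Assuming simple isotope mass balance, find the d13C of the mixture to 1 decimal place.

-47.0‰

δ_mix = f_A·δ_A + f_B·δ_B
δ_mix = 0.80 × (-41.1) + 0.20 × (-70.6)
δ_mix = -32.88 + -14.12 = -47.00‰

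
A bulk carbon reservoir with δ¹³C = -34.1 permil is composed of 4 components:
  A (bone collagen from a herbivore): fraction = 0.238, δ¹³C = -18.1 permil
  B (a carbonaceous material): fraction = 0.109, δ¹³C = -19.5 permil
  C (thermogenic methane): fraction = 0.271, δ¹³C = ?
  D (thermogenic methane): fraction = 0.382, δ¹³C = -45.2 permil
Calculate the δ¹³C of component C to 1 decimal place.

-38.4 permil

Isotope mass balance: δ_bulk = Σ fᵢ·δᵢ.
-34.1 = 0.238×(-18.1) + 0.109×(-19.5) + 0.271×δ_C + 0.382×(-45.2)
0.271·δ_C = -34.1 − (-23.700) = -10.400
δ_C = -10.400 / 0.271 = -38.38 permil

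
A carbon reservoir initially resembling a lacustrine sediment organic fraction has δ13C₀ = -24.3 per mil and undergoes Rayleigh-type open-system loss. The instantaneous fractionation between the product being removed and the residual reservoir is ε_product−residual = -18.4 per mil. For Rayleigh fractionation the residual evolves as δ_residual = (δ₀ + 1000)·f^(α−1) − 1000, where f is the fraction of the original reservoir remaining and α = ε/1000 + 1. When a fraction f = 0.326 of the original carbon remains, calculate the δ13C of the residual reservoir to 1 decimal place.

-4.0 per mil

Rayleigh residual: δ_res = (δ₀ + 1000)·f^(α−1) − 1000
α = ε/1000 + 1 = 0.98160, so α − 1 = -0.01840
f^(α−1) = 0.326^(-0.01840) = 1.020838
δ_res = (-24.3 + 1000) × 1.020838 − 1000 = 996.032 − 1000 = -3.97 per mil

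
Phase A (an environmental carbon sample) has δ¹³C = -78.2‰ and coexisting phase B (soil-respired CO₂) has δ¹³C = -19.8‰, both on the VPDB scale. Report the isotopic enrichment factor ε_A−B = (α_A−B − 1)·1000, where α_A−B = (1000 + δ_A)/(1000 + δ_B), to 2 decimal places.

-59.58‰

α_A−B = (1000 + -78.2) / (1000 + -19.8) = 921.8 / 980.2 = 0.940420
ε_A−B = (0.940420 − 1) × 1000 = -59.580‰
(The approximation ε ≈ δ_A − δ_B would give -58.4‰.)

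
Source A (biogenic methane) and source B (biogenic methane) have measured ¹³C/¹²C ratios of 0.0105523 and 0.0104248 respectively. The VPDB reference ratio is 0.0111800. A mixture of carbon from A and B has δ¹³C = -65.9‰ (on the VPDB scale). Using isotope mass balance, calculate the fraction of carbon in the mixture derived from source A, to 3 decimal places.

0.145

δ_A = (0.0105523/0.0111800 − 1)×1000 = (0.943855 − 1)×1000 = -56.145‰
δ_B = (0.0104248/0.0111800 − 1)×1000 = (0.932451 − 1)×1000 = -67.549‰
f_A = (δ_mix − δ_B)/(δ_A − δ_B) = (-65.9 − (-67.549))/(-56.145 − (-67.549))
f_A = 1.649 / 11.404 = 0.1446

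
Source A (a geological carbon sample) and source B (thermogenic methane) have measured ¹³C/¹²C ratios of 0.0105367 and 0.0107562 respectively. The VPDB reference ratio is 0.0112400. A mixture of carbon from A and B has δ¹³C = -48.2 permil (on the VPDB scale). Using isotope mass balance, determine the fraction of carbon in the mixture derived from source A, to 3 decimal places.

0.264

δ_A = (0.0105367/0.0112400 − 1)×1000 = (0.937429 − 1)×1000 = -62.571 permil
δ_B = (0.0107562/0.0112400 − 1)×1000 = (0.956957 − 1)×1000 = -43.043 permil
f_A = (δ_mix − δ_B)/(δ_A − δ_B) = (-48.2 − (-43.043))/(-62.571 − (-43.043))
f_A = -5.157 / -19.528 = 0.2641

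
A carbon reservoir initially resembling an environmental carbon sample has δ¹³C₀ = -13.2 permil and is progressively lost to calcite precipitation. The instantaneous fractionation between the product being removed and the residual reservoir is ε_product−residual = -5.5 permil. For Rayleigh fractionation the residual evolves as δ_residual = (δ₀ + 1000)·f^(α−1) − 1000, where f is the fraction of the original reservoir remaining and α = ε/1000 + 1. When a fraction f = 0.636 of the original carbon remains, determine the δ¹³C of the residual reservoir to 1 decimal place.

-10.7 permil

Rayleigh residual: δ_res = (δ₀ + 1000)·f^(α−1) − 1000
α = ε/1000 + 1 = 0.99450, so α − 1 = -0.00550
f^(α−1) = 0.636^(-0.00550) = 1.002492
δ_res = (-13.2 + 1000) × 1.002492 − 1000 = 989.259 − 1000 = -10.74 permil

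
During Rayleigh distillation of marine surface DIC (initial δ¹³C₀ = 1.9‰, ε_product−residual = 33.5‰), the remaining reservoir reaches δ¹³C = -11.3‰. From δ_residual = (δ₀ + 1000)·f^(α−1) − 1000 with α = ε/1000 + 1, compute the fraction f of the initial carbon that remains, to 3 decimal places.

α − 1 = ε/1000 = 0.0335
(δ_res + 1000)/(δ₀ + 1000) = (-11.3 + 1000)/(1.9 + 1000) = 988.7/1001.9 = 0.986825
f = 0.986825^(1/0.0335) = exp(ln(0.986825)/0.0335) = exp(-0.01326/0.0335)
f = exp(-0.3959) = 0.6731

0.673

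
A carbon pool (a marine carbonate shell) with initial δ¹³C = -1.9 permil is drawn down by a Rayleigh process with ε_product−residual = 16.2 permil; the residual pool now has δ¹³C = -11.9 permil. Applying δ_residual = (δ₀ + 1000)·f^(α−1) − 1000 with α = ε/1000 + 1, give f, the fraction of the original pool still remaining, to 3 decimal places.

α − 1 = ε/1000 = 0.0162
(δ_res + 1000)/(δ₀ + 1000) = (-11.9 + 1000)/(-1.9 + 1000) = 988.1/998.1 = 0.989981
f = 0.989981^(1/0.0162) = exp(ln(0.989981)/0.0162) = exp(-0.01007/0.0162)
f = exp(-0.6216) = 0.5371

0.537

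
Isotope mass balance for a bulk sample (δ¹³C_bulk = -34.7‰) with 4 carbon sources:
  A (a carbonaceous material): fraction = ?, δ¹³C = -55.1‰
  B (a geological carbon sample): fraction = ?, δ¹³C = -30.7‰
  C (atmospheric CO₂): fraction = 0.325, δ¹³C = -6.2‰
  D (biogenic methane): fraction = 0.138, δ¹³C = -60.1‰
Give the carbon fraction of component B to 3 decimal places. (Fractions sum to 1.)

Let f_B and f_A be the unknown fractions; fractions sum to 1 so f_B + f_A = 0.537.
Mass balance: Σ fᵢ·δᵢ = δ_bulk ⇒ f_B·(-30.7) + f_A·(-55.1) = -34.7 − (-10.309) = -24.391
Substitute f_A = 0.537 − f_B:
f_B·(-30.7 − -55.1) = -24.391 − 0.537×(-55.1) = 5.198
f_B = 5.198 / 24.4 = 0.2130

0.213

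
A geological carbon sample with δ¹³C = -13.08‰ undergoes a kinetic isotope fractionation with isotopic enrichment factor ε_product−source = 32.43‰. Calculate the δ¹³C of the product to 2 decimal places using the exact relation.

Exactly, δ_product = (δ_source + 1000)·(ε/1000 + 1) − 1000.
δ_product = (-13.08 + 1000) × (32.43/1000 + 1) − 1000
δ_product = 18.926‰

18.93‰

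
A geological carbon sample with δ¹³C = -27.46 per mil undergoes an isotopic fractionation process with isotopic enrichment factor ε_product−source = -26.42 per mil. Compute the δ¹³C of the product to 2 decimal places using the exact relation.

-53.15 per mil

Exactly, δ_product = (δ_source + 1000)·(ε/1000 + 1) − 1000.
δ_product = (-27.46 + 1000) × (-26.42/1000 + 1) − 1000
δ_product = -53.155 per mil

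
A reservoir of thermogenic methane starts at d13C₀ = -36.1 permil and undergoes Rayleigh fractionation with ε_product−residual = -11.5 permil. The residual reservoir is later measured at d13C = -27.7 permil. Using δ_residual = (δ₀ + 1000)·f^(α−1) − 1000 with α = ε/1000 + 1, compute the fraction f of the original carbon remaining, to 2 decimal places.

0.47

α − 1 = ε/1000 = -0.0115
(δ_res + 1000)/(δ₀ + 1000) = (-27.7 + 1000)/(-36.1 + 1000) = 972.3/963.9 = 1.008715
f = 1.008715^(1/-0.0115) = exp(ln(1.008715)/-0.0115) = exp(0.00868/-0.0115)
f = exp(-0.7545) = 0.4702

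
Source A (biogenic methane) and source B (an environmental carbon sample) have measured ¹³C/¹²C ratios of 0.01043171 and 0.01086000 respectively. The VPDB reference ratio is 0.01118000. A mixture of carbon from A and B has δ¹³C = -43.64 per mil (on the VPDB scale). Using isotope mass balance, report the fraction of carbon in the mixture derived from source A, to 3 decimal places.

δ_A = (0.01043171/0.01118000 − 1)×1000 = (0.933069 − 1)×1000 = -66.931 per mil
δ_B = (0.01086000/0.01118000 − 1)×1000 = (0.971377 − 1)×1000 = -28.623 per mil
f_A = (δ_mix − δ_B)/(δ_A − δ_B) = (-43.64 − (-28.623))/(-66.931 − (-28.623))
f_A = -15.017 / -38.309 = 0.3920

0.392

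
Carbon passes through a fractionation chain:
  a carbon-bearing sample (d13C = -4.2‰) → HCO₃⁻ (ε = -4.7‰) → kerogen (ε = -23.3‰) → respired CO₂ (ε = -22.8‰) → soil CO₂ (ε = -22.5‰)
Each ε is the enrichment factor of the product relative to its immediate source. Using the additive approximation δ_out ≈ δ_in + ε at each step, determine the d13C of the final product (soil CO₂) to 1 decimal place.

-77.5‰

step 1: δ ≈ -4.2 + (-4.7) = -8.9‰
step 2: δ ≈ -8.9 + (-23.3) = -32.2‰
step 3: δ ≈ -32.2 + (-22.8) = -55.0‰
step 4: δ ≈ -55.0 + (-22.5) = -77.5‰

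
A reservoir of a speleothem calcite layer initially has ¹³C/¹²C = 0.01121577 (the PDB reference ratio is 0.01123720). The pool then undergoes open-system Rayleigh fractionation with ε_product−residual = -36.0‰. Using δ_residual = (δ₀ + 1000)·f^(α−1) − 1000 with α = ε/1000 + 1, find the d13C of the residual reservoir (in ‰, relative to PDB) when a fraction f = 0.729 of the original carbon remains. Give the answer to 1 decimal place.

9.5‰

δ₀ = (0.01121577/0.01123720 − 1)×1000 = (0.998093 − 1)×1000 = -1.907‰
α − 1 = ε/1000 = -0.0360
f^(α−1) = 0.729^(-0.0360) = 1.011444
δ_res = (-1.907 + 1000) × 1.011444 − 1000 = 1009.515 − 1000 = 9.52‰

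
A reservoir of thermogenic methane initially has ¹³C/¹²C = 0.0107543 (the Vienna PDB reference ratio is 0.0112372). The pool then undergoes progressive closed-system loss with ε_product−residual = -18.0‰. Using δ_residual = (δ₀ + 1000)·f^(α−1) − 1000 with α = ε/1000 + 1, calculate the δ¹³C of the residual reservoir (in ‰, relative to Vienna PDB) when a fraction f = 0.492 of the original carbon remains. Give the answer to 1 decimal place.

δ₀ = (0.0107543/0.0112372 − 1)×1000 = (0.957027 − 1)×1000 = -42.973‰
α − 1 = ε/1000 = -0.0180
f^(α−1) = 0.492^(-0.0180) = 1.012849
δ_res = (-42.973 + 1000) × 1.012849 − 1000 = 969.323 − 1000 = -30.68‰

-30.7‰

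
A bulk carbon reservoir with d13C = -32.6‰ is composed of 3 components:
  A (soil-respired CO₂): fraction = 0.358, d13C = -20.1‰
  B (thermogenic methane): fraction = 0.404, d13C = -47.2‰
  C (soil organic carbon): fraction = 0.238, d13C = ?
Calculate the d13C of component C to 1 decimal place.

Isotope mass balance: δ_bulk = Σ fᵢ·δᵢ.
-32.6 = 0.358×(-20.1) + 0.404×(-47.2) + 0.238×δ_C
0.238·δ_C = -32.6 − (-26.265) = -6.335
δ_C = -6.335 / 0.238 = -26.62‰

-26.6‰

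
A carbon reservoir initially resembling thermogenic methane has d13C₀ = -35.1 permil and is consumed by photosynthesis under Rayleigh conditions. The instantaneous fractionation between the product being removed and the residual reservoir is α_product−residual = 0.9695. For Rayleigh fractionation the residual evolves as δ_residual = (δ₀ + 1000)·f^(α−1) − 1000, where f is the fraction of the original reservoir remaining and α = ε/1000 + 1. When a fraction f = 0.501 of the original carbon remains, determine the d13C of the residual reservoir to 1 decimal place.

Rayleigh residual: δ_res = (δ₀ + 1000)·f^(α−1) − 1000
α − 1 = -0.03050
f^(α−1) = 0.501^(-0.03050) = 1.021304
δ_res = (-35.1 + 1000) × 1.021304 − 1000 = 985.456 − 1000 = -14.54 permil

-14.5 permil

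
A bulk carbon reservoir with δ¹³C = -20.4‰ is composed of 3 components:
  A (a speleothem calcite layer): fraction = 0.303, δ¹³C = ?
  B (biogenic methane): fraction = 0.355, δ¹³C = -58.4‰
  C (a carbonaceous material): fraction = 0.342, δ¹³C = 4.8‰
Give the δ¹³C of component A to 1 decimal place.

Isotope mass balance: δ_bulk = Σ fᵢ·δᵢ.
-20.4 = 0.303×δ_A + 0.355×(-58.4) + 0.342×(4.8)
0.303·δ_A = -20.4 − (-19.090) = -1.310
δ_A = -1.310 / 0.303 = -4.32‰

-4.3‰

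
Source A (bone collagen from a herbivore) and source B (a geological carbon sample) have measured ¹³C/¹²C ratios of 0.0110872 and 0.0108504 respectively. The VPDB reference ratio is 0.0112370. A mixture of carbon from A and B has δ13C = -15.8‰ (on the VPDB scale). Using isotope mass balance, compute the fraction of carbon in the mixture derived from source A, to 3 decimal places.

0.883

δ_A = (0.0110872/0.0112370 − 1)×1000 = (0.986669 − 1)×1000 = -13.331‰
δ_B = (0.0108504/0.0112370 − 1)×1000 = (0.965596 − 1)×1000 = -34.404‰
f_A = (δ_mix − δ_B)/(δ_A − δ_B) = (-15.8 − (-34.404))/(-13.331 − (-34.404))
f_A = 18.604 / 21.073 = 0.8828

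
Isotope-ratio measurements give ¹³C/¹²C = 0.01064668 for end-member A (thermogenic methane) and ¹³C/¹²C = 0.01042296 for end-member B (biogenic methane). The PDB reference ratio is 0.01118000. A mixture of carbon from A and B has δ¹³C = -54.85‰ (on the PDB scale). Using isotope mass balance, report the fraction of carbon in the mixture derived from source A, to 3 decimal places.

0.643

δ_A = (0.01064668/0.01118000 − 1)×1000 = (0.952297 − 1)×1000 = -47.703‰
δ_B = (0.01042296/0.01118000 − 1)×1000 = (0.932286 − 1)×1000 = -67.714‰
f_A = (δ_mix − δ_B)/(δ_A − δ_B) = (-54.85 − (-67.714))/(-47.703 − (-67.714))
f_A = 12.864 / 20.011 = 0.6428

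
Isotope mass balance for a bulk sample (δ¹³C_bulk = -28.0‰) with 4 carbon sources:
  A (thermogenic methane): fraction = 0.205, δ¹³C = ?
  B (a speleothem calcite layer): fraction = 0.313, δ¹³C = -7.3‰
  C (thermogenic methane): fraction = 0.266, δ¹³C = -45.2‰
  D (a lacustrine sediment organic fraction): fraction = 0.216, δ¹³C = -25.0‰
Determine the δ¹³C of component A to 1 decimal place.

-40.4‰

Isotope mass balance: δ_bulk = Σ fᵢ·δᵢ.
-28.0 = 0.205×δ_A + 0.313×(-7.3) + 0.266×(-45.2) + 0.216×(-25.0)
0.205·δ_A = -28.0 − (-19.708) = -8.292
δ_A = -8.292 / 0.205 = -40.45‰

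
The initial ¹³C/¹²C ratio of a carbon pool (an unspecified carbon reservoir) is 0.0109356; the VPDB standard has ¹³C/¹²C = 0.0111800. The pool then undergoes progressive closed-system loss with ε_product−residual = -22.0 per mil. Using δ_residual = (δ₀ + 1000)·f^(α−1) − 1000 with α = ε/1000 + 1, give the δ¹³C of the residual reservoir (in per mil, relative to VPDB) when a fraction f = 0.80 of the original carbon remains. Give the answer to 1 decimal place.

-17.0 per mil

δ₀ = (0.0109356/0.0111800 − 1)×1000 = (0.978140 − 1)×1000 = -21.860 per mil
α − 1 = ε/1000 = -0.0220
f^(α−1) = 0.80^(-0.0220) = 1.004921
δ_res = (-21.860 + 1000) × 1.004921 − 1000 = 982.953 − 1000 = -17.05 per mil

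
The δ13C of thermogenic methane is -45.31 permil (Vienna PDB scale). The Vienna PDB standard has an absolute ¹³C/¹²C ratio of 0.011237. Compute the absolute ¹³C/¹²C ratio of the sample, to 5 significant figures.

R_sample = R_standard × (δ13C/1000 + 1)
R_sample = 0.011237 × (-45.31/1000 + 1) = 0.011237 × 0.954690
R_sample = 0.0107279

0.010728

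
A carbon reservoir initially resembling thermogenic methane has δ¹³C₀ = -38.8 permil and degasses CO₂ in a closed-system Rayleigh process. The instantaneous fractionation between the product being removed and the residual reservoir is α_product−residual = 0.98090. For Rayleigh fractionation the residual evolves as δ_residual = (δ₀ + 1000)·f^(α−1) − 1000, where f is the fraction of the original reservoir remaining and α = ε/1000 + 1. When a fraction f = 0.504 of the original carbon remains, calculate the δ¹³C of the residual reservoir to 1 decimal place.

-26.1 permil

Rayleigh residual: δ_res = (δ₀ + 1000)·f^(α−1) − 1000
α − 1 = -0.01910
f^(α−1) = 0.504^(-0.01910) = 1.013173
δ_res = (-38.8 + 1000) × 1.013173 − 1000 = 973.862 − 1000 = -26.14 permil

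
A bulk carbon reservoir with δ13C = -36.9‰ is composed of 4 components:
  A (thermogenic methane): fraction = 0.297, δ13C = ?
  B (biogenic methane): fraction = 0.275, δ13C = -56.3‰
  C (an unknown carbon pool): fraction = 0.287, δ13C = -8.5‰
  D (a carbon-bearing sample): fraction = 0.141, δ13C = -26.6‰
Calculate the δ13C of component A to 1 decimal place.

Isotope mass balance: δ_bulk = Σ fᵢ·δᵢ.
-36.9 = 0.297×δ_A + 0.275×(-56.3) + 0.287×(-8.5) + 0.141×(-26.6)
0.297·δ_A = -36.9 − (-21.673) = -15.227
δ_A = -15.227 / 0.297 = -51.27‰

-51.3‰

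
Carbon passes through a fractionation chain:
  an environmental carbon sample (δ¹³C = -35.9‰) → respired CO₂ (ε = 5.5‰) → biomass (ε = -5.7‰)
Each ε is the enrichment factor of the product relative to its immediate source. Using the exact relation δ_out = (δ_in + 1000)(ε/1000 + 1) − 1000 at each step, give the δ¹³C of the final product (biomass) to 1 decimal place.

-36.1‰

step 1: δ = (-35.90 + 1000)·(5.5/1000 + 1) − 1000 = -30.60‰
step 2: δ = (-30.60 + 1000)·(-5.7/1000 + 1) − 1000 = -36.12‰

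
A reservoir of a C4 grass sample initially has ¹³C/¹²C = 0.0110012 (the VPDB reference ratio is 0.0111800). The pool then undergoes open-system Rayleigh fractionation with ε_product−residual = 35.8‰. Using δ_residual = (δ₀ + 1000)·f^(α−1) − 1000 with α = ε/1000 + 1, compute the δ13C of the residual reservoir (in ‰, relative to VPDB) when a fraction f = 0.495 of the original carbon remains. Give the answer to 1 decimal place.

-40.5‰

δ₀ = (0.0110012/0.0111800 − 1)×1000 = (0.984007 − 1)×1000 = -15.993‰
α − 1 = ε/1000 = 0.0358
f^(α−1) = 0.495^(0.0358) = 0.975140
δ_res = (-15.993 + 1000) × 0.975140 − 1000 = 959.545 − 1000 = -40.46‰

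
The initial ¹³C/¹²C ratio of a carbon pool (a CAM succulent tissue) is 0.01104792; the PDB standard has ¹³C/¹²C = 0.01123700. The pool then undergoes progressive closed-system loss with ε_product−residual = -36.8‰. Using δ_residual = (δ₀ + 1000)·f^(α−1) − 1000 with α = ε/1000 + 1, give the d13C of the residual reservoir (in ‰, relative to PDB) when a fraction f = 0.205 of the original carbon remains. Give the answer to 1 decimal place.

42.2‰

δ₀ = (0.01104792/0.01123700 − 1)×1000 = (0.983173 − 1)×1000 = -16.827‰
α − 1 = ε/1000 = -0.0368
f^(α−1) = 0.205^(-0.0368) = 1.060053
δ_res = (-16.827 + 1000) × 1.060053 − 1000 = 1042.216 − 1000 = 42.22‰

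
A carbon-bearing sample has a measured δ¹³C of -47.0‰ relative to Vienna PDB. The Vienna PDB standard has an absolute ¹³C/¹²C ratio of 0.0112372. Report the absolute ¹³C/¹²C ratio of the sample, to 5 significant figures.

0.010709

R_sample = R_standard × (δ¹³C/1000 + 1)
R_sample = 0.0112372 × (-47.0/1000 + 1) = 0.0112372 × 0.953000
R_sample = 0.0107091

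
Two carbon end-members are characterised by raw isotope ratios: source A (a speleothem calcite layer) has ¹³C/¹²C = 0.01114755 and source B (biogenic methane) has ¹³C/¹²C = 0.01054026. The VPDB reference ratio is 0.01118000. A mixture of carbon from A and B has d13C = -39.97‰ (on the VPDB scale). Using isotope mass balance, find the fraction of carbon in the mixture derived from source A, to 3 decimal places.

δ_A = (0.01114755/0.01118000 − 1)×1000 = (0.997097 − 1)×1000 = -2.903‰
δ_B = (0.01054026/0.01118000 − 1)×1000 = (0.942778 − 1)×1000 = -57.222‰
f_A = (δ_mix − δ_B)/(δ_A − δ_B) = (-39.97 − (-57.222))/(-2.903 − (-57.222))
f_A = 17.252 / 54.319 = 0.3176

0.318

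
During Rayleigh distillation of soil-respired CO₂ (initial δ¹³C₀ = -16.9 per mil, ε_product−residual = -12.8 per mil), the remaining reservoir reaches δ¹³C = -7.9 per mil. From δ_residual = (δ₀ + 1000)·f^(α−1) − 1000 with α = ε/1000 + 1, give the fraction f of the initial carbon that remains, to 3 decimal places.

α − 1 = ε/1000 = -0.0128
(δ_res + 1000)/(δ₀ + 1000) = (-7.9 + 1000)/(-16.9 + 1000) = 992.1/983.1 = 1.009155
f = 1.009155^(1/-0.0128) = exp(ln(1.009155)/-0.0128) = exp(0.00911/-0.0128)
f = exp(-0.7120) = 0.4907

0.491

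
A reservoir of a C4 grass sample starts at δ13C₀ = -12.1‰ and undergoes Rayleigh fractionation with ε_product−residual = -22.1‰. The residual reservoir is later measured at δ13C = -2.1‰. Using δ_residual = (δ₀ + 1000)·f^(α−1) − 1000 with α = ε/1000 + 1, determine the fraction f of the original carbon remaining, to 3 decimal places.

0.634

α − 1 = ε/1000 = -0.0221
(δ_res + 1000)/(δ₀ + 1000) = (-2.1 + 1000)/(-12.1 + 1000) = 997.9/987.9 = 1.010122
f = 1.010122^(1/-0.0221) = exp(ln(1.010122)/-0.0221) = exp(0.01007/-0.0221)
f = exp(-0.4557) = 0.6340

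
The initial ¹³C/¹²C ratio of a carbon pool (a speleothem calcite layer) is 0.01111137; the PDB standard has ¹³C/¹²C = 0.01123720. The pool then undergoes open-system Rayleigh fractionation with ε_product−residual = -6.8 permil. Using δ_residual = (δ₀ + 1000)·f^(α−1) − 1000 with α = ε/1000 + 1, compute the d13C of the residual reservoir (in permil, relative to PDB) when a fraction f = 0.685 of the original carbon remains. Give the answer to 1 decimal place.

δ₀ = (0.01111137/0.01123720 − 1)×1000 = (0.988802 − 1)×1000 = -11.198 permil
α − 1 = ε/1000 = -0.0068
f^(α−1) = 0.685^(-0.0068) = 1.002576
δ_res = (-11.198 + 1000) × 1.002576 − 1000 = 991.350 − 1000 = -8.65 permil

-8.7 permil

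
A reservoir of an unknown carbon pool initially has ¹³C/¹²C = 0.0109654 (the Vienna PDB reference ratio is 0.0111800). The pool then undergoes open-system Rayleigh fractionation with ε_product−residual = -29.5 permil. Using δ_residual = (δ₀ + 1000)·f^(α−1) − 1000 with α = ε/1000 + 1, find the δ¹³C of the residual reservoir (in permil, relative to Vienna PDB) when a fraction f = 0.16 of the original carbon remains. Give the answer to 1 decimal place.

δ₀ = (0.0109654/0.0111800 − 1)×1000 = (0.980805 − 1)×1000 = -19.195 permil
α − 1 = ε/1000 = -0.0295
f^(α−1) = 0.16^(-0.0295) = 1.055549
δ_res = (-19.195 + 1000) × 1.055549 − 1000 = 1035.288 − 1000 = 35.29 permil

35.3 permil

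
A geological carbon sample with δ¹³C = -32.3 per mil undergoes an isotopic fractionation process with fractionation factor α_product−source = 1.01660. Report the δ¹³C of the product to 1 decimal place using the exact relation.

-16.2 per mil

δ_product = (δ_source + 1000)·α − 1000
δ_product = (-32.3 + 1000) × 1.01660 − 1000
δ_product = 983.764 − 1000 = -16.24 per mil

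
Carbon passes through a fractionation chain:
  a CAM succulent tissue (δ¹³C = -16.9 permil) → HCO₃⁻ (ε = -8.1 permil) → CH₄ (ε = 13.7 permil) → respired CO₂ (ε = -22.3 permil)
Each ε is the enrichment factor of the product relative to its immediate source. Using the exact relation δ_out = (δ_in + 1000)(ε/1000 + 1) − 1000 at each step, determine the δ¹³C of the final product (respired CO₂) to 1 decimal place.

-33.5 permil

step 1: δ = (-16.90 + 1000)·(-8.1/1000 + 1) − 1000 = -24.86 permil
step 2: δ = (-24.86 + 1000)·(13.7/1000 + 1) − 1000 = -11.50 permil
step 3: δ = (-11.50 + 1000)·(-22.3/1000 + 1) − 1000 = -33.55 permil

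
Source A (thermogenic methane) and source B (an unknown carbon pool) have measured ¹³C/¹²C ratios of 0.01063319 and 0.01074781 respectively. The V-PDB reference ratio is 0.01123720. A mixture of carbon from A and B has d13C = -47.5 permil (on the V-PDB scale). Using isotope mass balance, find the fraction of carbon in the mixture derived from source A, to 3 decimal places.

δ_A = (0.01063319/0.01123720 − 1)×1000 = (0.946249 − 1)×1000 = -53.751 permil
δ_B = (0.01074781/0.01123720 − 1)×1000 = (0.956449 − 1)×1000 = -43.551 permil
f_A = (δ_mix − δ_B)/(δ_A − δ_B) = (-47.5 − (-43.551))/(-53.751 − (-43.551))
f_A = -3.949 / -10.200 = 0.3872

0.387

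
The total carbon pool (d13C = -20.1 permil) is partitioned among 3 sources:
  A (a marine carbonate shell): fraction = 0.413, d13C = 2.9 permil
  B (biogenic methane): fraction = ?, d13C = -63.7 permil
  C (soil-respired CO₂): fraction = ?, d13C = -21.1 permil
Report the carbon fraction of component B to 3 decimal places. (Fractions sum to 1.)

0.209

Let f_B and f_C be the unknown fractions; fractions sum to 1 so f_B + f_C = 0.587.
Mass balance: Σ fᵢ·δᵢ = δ_bulk ⇒ f_B·(-63.7) + f_C·(-21.1) = -20.1 − (1.198) = -21.298
Substitute f_C = 0.587 − f_B:
f_B·(-63.7 − -21.1) = -21.298 − 0.587×(-21.1) = -8.912
f_B = -8.912 / -42.6 = 0.2092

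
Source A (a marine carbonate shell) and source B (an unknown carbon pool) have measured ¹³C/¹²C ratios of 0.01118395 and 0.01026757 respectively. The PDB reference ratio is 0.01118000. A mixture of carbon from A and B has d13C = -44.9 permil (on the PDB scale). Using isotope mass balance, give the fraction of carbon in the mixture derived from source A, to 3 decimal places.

δ_A = (0.01118395/0.01118000 − 1)×1000 = (1.000353 − 1)×1000 = 0.353 permil
δ_B = (0.01026757/0.01118000 − 1)×1000 = (0.918387 − 1)×1000 = -81.613 permil
f_A = (δ_mix − δ_B)/(δ_A − δ_B) = (-44.9 − (-81.613))/(0.353 − (-81.613))
f_A = 36.713 / 81.966 = 0.4479

0.448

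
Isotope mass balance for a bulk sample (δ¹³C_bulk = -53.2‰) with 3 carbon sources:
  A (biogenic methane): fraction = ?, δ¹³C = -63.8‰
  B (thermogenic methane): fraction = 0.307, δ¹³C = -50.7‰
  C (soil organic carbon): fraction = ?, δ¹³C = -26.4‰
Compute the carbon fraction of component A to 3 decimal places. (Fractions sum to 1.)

Let f_A and f_C be the unknown fractions; fractions sum to 1 so f_A + f_C = 0.693.
Mass balance: Σ fᵢ·δᵢ = δ_bulk ⇒ f_A·(-63.8) + f_C·(-26.4) = -53.2 − (-15.565) = -37.635
Substitute f_C = 0.693 − f_A:
f_A·(-63.8 − -26.4) = -37.635 − 0.693×(-26.4) = -19.340
f_A = -19.340 / -37.4 = 0.5171

0.517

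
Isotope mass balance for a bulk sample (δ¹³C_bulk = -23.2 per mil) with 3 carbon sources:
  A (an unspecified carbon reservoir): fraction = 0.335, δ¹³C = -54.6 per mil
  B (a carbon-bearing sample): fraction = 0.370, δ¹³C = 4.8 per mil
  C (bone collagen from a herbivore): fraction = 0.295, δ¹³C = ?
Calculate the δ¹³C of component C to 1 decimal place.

Isotope mass balance: δ_bulk = Σ fᵢ·δᵢ.
-23.2 = 0.335×(-54.6) + 0.370×(4.8) + 0.295×δ_C
0.295·δ_C = -23.2 − (-16.515) = -6.685
δ_C = -6.685 / 0.295 = -22.66 per mil

-22.7 per mil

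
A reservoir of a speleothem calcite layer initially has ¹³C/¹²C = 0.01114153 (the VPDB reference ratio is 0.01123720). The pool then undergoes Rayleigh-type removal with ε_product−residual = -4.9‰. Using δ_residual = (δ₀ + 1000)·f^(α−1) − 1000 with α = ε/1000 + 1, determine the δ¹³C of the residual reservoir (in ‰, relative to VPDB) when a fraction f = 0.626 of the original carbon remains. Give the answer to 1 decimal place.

-6.2‰

δ₀ = (0.01114153/0.01123720 − 1)×1000 = (0.991486 − 1)×1000 = -8.514‰
α − 1 = ε/1000 = -0.0049
f^(α−1) = 0.626^(-0.0049) = 1.002298
δ_res = (-8.514 + 1000) × 1.002298 − 1000 = 993.765 − 1000 = -6.24‰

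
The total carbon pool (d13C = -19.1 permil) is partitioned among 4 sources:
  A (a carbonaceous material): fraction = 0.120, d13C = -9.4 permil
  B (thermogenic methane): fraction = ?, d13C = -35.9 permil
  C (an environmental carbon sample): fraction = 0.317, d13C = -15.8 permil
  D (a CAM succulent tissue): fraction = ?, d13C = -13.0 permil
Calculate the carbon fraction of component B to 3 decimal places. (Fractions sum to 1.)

Let f_B and f_D be the unknown fractions; fractions sum to 1 so f_B + f_D = 0.563.
Mass balance: Σ fᵢ·δᵢ = δ_bulk ⇒ f_B·(-35.9) + f_D·(-13.0) = -19.1 − (-6.137) = -12.963
Substitute f_D = 0.563 − f_B:
f_B·(-35.9 − -13.0) = -12.963 − 0.563×(-13.0) = -5.644
f_B = -5.644 / -22.9 = 0.2465

0.246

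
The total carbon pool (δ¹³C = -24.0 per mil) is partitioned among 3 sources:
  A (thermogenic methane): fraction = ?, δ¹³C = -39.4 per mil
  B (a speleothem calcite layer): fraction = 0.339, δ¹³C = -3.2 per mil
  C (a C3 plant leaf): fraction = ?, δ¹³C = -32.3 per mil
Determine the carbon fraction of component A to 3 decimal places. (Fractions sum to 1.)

0.220

Let f_A and f_C be the unknown fractions; fractions sum to 1 so f_A + f_C = 0.661.
Mass balance: Σ fᵢ·δᵢ = δ_bulk ⇒ f_A·(-39.4) + f_C·(-32.3) = -24.0 − (-1.085) = -22.915
Substitute f_C = 0.661 − f_A:
f_A·(-39.4 − -32.3) = -22.915 − 0.661×(-32.3) = -1.565
f_A = -1.565 / -7.1 = 0.2204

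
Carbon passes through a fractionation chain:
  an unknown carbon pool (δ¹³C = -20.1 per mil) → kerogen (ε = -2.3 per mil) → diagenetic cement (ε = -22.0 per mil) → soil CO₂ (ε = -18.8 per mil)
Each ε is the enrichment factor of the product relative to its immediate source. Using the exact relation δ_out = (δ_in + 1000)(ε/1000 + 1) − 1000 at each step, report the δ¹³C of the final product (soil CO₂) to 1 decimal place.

step 1: δ = (-20.10 + 1000)·(-2.3/1000 + 1) − 1000 = -22.35 per mil
step 2: δ = (-22.35 + 1000)·(-22.0/1000 + 1) − 1000 = -43.86 per mil
step 3: δ = (-43.86 + 1000)·(-18.8/1000 + 1) − 1000 = -61.84 per mil

-61.8 per mil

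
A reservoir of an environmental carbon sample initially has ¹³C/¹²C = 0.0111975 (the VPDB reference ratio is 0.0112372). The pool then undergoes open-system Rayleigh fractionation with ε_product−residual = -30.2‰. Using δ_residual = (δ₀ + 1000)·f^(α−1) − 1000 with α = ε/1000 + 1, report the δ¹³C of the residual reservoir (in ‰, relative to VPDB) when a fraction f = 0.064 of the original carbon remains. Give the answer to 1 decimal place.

82.7‰

δ₀ = (0.0111975/0.0112372 − 1)×1000 = (0.996467 − 1)×1000 = -3.533‰
α − 1 = ε/1000 = -0.0302
f^(α−1) = 0.064^(-0.0302) = 1.086559
δ_res = (-3.533 + 1000) × 1.086559 − 1000 = 1082.720 − 1000 = 82.72‰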